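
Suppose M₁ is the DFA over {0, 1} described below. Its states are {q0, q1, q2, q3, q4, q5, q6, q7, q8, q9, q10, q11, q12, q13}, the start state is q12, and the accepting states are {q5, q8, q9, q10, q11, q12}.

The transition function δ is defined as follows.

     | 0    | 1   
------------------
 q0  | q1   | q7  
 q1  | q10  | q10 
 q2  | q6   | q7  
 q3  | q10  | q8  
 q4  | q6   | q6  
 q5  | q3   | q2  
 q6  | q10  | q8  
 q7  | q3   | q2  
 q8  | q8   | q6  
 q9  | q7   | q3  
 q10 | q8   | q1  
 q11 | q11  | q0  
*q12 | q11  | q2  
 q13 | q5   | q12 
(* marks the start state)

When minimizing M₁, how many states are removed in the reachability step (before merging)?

4

Starting at q12 and following transitions, the reachable set is {q0, q1, q2, q3, q6, q7, q8, q10, q11, q12}. That leaves q4, q5, q9, q13 unreachable — 4 in total.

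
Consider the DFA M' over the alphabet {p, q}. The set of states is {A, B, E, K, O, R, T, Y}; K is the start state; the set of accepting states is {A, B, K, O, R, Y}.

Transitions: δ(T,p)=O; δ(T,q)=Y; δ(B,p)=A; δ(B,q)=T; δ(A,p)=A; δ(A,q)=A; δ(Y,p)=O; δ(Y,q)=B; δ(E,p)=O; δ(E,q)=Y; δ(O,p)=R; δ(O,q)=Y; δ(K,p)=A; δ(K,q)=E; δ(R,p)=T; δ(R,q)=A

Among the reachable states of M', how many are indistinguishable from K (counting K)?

Every state is reachable, so we keep all 8.
Start with accepting vs non-accepting: {A,B,K,O,R,Y} | {E,T}.
Split {A,B,K,O,R,Y} by δ(·,p) → {A,B,K,O,Y} and {R}.
Split {A,B,K,O,Y} by δ(·,p) → {A,B,K,Y} and {O}.
On input p, block {A,B,K,Y} splits into {A,B,K} and {Y}.
Split {A,B,K} by δ(·,q) → {B,K} and {A}.
Stable partition: {B,K} | {E,T} | {R} | {O} | {Y} | {A} — 6 equivalence classes.
The equivalence class containing K is {B,K}, of size 2.

2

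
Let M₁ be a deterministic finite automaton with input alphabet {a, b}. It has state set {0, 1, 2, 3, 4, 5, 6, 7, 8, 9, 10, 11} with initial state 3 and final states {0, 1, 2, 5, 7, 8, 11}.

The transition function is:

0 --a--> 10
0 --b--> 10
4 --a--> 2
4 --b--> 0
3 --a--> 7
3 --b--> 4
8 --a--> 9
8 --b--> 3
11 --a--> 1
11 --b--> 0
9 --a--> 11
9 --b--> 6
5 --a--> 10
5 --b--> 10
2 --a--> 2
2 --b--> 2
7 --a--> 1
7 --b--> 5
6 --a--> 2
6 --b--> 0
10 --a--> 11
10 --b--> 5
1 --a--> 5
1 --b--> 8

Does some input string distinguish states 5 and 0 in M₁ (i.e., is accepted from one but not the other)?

No

Initial partition by acceptance: {0,1,2,5,7,8,11} | {3,4,6,9,10}.
Refine {0,1,2,5,7,8,11} on symbol a: members go to different blocks, giving {1,2,7,11} and {0,5,8}.
Split {1,2,7,11} by δ(·,a) → {2,7,11} and {1}.
On input a, block {2,7,11} splits into {7,11} and {2}.
Split {3,4,6,9,10} by δ(·,a) → {3,9,10} and {4,6}.
Split {3,9,10} by δ(·,b) → {3,9} and {10}.
Refine {0,5,8} on symbol a: members go to different blocks, giving {0,5} and {8}.
The partition is now stable with 8 blocks: {7,11} | {3,9} | {0,5} | {1} | {2} | {4,6} | {10} | {8}.
5 and 0 lie in the same block of the stable partition, so they are equivalent — no string distinguishes them.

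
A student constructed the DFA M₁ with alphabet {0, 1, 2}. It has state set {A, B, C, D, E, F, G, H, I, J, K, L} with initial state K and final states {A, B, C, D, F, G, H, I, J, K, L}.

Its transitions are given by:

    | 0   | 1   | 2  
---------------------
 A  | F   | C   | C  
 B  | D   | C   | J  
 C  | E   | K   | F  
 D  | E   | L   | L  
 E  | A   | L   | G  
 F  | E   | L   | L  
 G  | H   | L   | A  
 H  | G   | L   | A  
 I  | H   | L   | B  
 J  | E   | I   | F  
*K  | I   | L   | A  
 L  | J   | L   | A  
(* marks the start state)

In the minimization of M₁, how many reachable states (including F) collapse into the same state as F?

All states are reachable from the start state.
P0 = {A,B,C,D,F,G,H,I,J,K,L} | {E}.
Split {A,B,C,D,F,G,H,I,J,K,L} by δ(·,0) → {A,B,G,H,I,K,L} and {C,D,F,J}.
Refine {A,B,G,H,I,K,L} on symbol 0: members go to different blocks, giving {G,H,I,K} and {A,B,L}.
Split {C,D,F,J} by δ(·,1) → {C,J} and {D,F}.
Refine {A,B,L} on symbol 0: members go to different blocks, giving {A,B} and {L}.
The partition is now stable with 6 blocks: {G,H,I,K} | {E} | {C,J} | {A,B} | {D,F} | {L}.
The equivalence class containing F is {D,F}, of size 2.

2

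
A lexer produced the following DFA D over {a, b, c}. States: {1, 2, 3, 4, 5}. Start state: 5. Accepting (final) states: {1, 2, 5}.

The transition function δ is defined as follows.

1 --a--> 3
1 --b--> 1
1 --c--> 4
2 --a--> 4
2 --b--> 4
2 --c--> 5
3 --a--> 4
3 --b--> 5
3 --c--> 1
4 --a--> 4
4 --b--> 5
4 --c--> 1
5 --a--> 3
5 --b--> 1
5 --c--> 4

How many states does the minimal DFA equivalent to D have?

2

First remove the unreachable states {2}; 4 states remain.
P0 = {1,5} | {3,4}.
Stable partition: {1,5} | {3,4} — 2 equivalence classes.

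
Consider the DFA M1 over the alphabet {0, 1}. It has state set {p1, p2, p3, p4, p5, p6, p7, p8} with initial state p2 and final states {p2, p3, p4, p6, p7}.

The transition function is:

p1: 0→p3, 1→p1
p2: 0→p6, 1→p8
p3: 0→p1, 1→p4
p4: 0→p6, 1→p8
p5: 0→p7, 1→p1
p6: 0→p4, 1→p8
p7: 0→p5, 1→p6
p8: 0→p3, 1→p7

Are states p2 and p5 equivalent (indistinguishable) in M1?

No

P0 = {p2,p3,p4,p6,p7} | {p1,p5,p8}.
Split {p2,p3,p4,p6,p7} by δ(·,0) → {p2,p4,p6} and {p3,p7}.
Refine {p1,p5,p8} on symbol 1: members go to different blocks, giving {p1,p5} and {p8}.
No further refinement is possible. Final partition (4 blocks): {p2,p4,p6} | {p1,p5} | {p3,p7} | {p8}.
p2 and p5 end up in different blocks, so they are distinguishable. For instance, the string 'ε' is accepted from only p2.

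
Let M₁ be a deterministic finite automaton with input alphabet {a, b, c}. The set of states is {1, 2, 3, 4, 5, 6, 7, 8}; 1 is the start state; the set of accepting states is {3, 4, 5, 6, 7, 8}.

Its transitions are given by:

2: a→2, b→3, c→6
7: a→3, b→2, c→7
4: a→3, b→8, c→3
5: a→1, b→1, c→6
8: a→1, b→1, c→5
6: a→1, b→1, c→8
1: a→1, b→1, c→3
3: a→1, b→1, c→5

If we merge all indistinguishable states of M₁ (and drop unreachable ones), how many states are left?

Reachable states from the start: {1,3,5,6,8}. Unreachable: {2,4,7} — drop them.
Initial partition by acceptance: {3,5,6,8} | {1}.
No further refinement is possible. Final partition (2 blocks): {3,5,6,8} | {1}.

2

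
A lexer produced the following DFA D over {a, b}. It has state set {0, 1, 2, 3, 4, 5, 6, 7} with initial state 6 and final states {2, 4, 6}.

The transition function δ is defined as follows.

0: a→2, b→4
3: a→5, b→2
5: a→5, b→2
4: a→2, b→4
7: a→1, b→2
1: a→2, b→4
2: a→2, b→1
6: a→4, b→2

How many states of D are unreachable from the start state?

BFS from 6 reaches {1, 2, 4, 6}; the 4 state(s) 0, 3, 5, 7 are never visited.

4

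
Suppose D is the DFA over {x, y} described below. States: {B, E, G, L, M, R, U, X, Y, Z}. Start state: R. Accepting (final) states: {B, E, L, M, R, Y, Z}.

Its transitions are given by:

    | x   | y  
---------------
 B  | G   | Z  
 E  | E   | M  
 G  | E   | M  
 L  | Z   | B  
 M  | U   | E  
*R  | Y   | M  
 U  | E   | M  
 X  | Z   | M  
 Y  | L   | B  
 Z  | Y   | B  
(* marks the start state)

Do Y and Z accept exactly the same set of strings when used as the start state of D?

States {X} cannot be reached from the start state, so discard them.
Initial partition by acceptance: {B,E,L,M,R,Y,Z} | {G,U}.
Refine {B,E,L,M,R,Y,Z} on symbol x: members go to different blocks, giving {E,L,R,Y,Z} and {B,M}.
No further refinement is possible. Final partition (3 blocks): {E,L,R,Y,Z} | {G,U} | {B,M}.
Y and Z lie in the same block of the stable partition, so they are equivalent — no string distinguishes them.

Yes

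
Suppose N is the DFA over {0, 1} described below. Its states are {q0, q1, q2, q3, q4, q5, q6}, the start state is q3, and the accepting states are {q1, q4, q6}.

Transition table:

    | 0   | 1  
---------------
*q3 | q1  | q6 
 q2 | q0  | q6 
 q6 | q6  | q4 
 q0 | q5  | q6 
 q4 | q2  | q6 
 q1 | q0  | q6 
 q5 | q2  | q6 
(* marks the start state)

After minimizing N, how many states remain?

Every state is reachable, so we keep all 7.
Start with accepting vs non-accepting: {q1,q4,q6} | {q0,q2,q3,q5}.
On input 0, block {q1,q4,q6} splits into {q1,q4} and {q6}.
Split {q0,q2,q3,q5} by δ(·,0) → {q0,q2,q5} and {q3}.
No further refinement is possible. Final partition (4 blocks): {q1,q4} | {q0,q2,q5} | {q6} | {q3}.

4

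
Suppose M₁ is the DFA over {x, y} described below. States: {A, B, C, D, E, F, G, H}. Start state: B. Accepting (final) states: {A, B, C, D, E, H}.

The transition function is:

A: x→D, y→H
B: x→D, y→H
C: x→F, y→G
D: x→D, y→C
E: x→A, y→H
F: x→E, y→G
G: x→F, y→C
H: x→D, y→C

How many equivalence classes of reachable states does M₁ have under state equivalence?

6

Start with accepting vs non-accepting: {A,B,C,D,E,H} | {F,G}.
Split {A,B,C,D,E,H} by δ(·,x) → {A,B,D,E,H} and {C}.
Refine {A,B,D,E,H} on symbol y: members go to different blocks, giving {A,B,E} and {D,H}.
Refine {A,B,E} on symbol x: members go to different blocks, giving {A,B} and {E}.
On input x, block {F,G} splits into {F} and {G}.
No further refinement is possible. Final partition (6 blocks): {A,B} | {F} | {C} | {D,H} | {E} | {G}.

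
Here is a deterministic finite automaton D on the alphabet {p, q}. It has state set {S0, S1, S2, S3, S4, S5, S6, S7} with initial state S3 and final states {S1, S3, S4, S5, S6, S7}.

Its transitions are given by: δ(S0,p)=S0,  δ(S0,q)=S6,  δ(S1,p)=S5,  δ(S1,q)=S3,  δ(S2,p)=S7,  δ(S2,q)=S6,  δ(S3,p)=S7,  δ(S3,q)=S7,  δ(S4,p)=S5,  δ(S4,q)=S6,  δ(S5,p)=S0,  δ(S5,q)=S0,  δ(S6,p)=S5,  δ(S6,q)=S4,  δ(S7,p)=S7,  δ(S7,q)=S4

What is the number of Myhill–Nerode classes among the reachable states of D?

Reachable states from the start: {S0,S3,S4,S5,S6,S7}. Unreachable: {S1,S2} — drop them.
P0 = {S3,S4,S5,S6,S7} | {S0}.
Split {S3,S4,S5,S6,S7} by δ(·,p) → {S3,S4,S6,S7} and {S5}.
Split {S3,S4,S6,S7} by δ(·,p) → {S3,S7} and {S4,S6}.
Split {S3,S7} by δ(·,q) → {S3} and {S7}.
Stable partition: {S3} | {S0} | {S5} | {S4,S6} | {S7} — 5 equivalence classes.

5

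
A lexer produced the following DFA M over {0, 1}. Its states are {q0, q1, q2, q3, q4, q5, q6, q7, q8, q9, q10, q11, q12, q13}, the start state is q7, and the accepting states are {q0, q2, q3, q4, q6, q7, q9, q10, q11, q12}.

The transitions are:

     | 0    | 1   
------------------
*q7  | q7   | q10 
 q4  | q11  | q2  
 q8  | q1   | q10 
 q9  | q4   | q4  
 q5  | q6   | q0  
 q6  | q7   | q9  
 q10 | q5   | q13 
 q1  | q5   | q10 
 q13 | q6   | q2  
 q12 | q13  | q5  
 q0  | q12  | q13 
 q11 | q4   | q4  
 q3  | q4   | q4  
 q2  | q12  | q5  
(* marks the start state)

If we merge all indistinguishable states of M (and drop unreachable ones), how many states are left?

7

States {q1,q3,q8} cannot be reached from the start state, so discard them.
Initial partition by acceptance: {q0,q2,q4,q6,q7,q9,q10,q11,q12} | {q5,q13}.
On input 0, block {q0,q2,q4,q6,q7,q9,q10,q11,q12} splits into {q0,q2,q4,q6,q7,q9,q11} and {q10,q12}.
Refine {q0,q2,q4,q6,q7,q9,q11} on symbol 0: members go to different blocks, giving {q4,q6,q7,q9,q11} and {q0,q2}.
On input 1, block {q4,q6,q7,q9,q11} splits into {q6,q9,q11} and {q4} and {q7}.
On input 0, block {q6,q9,q11} splits into {q9,q11} and {q6}.
The partition is now stable with 7 blocks: {q9,q11} | {q5,q13} | {q10,q12} | {q0,q2} | {q4} | {q7} | {q6}.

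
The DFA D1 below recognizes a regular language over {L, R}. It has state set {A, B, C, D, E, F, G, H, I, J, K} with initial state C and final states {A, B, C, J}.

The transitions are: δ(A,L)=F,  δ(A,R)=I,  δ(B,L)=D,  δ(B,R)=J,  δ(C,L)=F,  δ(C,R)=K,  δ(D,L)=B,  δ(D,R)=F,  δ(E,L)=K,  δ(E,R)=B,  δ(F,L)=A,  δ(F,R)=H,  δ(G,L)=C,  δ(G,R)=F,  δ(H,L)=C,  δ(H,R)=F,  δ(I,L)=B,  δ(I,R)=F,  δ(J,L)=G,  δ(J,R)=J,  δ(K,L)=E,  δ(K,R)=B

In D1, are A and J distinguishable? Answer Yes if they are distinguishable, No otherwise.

Yes

All states are reachable from the start state.
Start with accepting vs non-accepting: {A,B,C,J} | {D,E,F,G,H,I,K}.
Refine {A,B,C,J} on symbol R: members go to different blocks, giving {A,C} and {B,J}.
Split {D,E,F,G,H,I,K} by δ(·,L) → {F,G,H} and {D,I} and {E,K}.
Split {A,C} by δ(·,R) → {A} and {C}.
Split {F,G,H} by δ(·,L) → {G,H} and {F}.
Split {B,J} by δ(·,L) → {B} and {J}.
The partition is now stable with 8 blocks: {A} | {G,H} | {B} | {D,I} | {E,K} | {C} | {F} | {J}.
A and J end up in different blocks, so they are distinguishable. For instance, the string 'R' is accepted from only J.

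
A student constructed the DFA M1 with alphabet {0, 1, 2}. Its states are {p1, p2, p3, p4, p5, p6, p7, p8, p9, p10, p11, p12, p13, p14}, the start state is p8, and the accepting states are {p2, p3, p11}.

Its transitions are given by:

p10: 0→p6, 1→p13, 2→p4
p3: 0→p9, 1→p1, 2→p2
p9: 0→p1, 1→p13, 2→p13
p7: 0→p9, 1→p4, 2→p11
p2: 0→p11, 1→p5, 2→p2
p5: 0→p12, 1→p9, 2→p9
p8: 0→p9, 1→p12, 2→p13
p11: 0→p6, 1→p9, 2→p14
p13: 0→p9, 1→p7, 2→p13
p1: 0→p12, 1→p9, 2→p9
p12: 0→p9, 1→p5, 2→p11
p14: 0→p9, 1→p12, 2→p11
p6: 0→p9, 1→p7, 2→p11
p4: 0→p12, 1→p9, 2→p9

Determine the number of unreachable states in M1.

BFS from p8 reaches {p1, p4, p5, p6, p7, p8, p9, p11, p12, p13, p14}; the 3 state(s) p2, p3, p10 are never visited.

3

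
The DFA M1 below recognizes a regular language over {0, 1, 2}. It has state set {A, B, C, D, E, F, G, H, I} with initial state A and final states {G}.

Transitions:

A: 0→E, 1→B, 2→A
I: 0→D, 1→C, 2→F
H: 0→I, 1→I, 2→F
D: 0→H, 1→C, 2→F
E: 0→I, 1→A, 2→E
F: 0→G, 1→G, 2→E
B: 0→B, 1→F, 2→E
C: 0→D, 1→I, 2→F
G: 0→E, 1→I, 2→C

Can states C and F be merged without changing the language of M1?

No

All states are reachable from the start state.
Start with accepting vs non-accepting: {G} | {A,B,C,D,E,F,H,I}.
Refine {A,B,C,D,E,F,H,I} on symbol 0: members go to different blocks, giving {A,B,C,D,E,H,I} and {F}.
On input 1, block {A,B,C,D,E,H,I} splits into {A,C,D,E,H,I} and {B}.
On input 1, block {A,C,D,E,H,I} splits into {C,D,E,H,I} and {A}.
On input 1, block {C,D,E,H,I} splits into {C,D,H,I} and {E}.
Stable partition: {G} | {C,D,H,I} | {F} | {B} | {A} | {E} — 6 equivalence classes.
C and F end up in different blocks, so they are distinguishable. For instance, the string '0' is accepted from only F.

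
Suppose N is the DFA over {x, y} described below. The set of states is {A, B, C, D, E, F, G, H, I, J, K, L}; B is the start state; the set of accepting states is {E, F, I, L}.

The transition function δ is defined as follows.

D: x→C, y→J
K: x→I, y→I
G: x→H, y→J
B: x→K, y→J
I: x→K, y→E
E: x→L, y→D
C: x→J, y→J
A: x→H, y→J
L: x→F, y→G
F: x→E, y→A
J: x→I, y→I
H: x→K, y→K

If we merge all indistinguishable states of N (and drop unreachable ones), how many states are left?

5

All states are reachable from the start state.
Start with accepting vs non-accepting: {E,F,I,L} | {A,B,C,D,G,H,J,K}.
Refine {E,F,I,L} on symbol x: members go to different blocks, giving {E,F,L} and {I}.
Split {A,B,C,D,G,H,J,K} by δ(·,x) → {A,B,C,D,G,H} and {J,K}.
Split {A,B,C,D,G,H} by δ(·,x) → {A,D,G} and {B,C,H}.
Stable partition: {E,F,L} | {A,D,G} | {I} | {J,K} | {B,C,H} — 5 equivalence classes.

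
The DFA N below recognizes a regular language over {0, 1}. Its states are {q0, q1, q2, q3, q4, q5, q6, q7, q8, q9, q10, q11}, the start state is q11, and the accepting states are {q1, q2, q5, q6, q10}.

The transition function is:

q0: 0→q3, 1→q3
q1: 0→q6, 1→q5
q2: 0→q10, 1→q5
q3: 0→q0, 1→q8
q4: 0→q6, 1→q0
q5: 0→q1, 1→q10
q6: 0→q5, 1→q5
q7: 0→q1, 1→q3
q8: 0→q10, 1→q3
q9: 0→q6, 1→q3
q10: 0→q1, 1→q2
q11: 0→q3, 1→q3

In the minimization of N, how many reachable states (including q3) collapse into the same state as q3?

First remove the unreachable states {q4,q7,q9}; 9 states remain.
Initial partition by acceptance: {q1,q2,q5,q6,q10} | {q0,q3,q8,q11}.
On input 0, block {q0,q3,q8,q11} splits into {q0,q3,q11} and {q8}.
On input 1, block {q0,q3,q11} splits into {q0,q11} and {q3}.
No further refinement is possible. Final partition (4 blocks): {q1,q2,q5,q6,q10} | {q0,q11} | {q8} | {q3}.
The equivalence class containing q3 is {q3}, of size 1.

1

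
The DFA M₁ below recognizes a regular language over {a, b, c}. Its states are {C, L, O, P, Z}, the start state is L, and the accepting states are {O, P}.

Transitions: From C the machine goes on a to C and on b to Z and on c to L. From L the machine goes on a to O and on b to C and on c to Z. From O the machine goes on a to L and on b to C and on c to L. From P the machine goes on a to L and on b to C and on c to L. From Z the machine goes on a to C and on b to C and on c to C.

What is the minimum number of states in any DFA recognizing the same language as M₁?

First remove the unreachable states {P}; 4 states remain.
P0 = {O} | {C,L,Z}.
Split {C,L,Z} by δ(·,a) → {C,Z} and {L}.
Refine {C,Z} on symbol c: members go to different blocks, giving {C} and {Z}.
Stable partition: {O} | {C} | {L} | {Z} — 4 equivalence classes.

4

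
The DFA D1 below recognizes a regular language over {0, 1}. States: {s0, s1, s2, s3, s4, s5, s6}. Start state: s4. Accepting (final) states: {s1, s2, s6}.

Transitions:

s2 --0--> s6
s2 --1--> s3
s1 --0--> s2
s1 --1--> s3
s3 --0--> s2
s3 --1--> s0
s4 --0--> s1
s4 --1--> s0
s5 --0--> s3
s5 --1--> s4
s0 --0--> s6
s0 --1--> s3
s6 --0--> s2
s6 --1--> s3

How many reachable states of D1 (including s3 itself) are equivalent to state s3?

States {s5} cannot be reached from the start state, so discard them.
Initial partition by acceptance: {s1,s2,s6} | {s0,s3,s4}.
Stable partition: {s1,s2,s6} | {s0,s3,s4} — 2 equivalence classes.
State s3 belongs to the block {s0,s3,s4}, which has 3 states.

3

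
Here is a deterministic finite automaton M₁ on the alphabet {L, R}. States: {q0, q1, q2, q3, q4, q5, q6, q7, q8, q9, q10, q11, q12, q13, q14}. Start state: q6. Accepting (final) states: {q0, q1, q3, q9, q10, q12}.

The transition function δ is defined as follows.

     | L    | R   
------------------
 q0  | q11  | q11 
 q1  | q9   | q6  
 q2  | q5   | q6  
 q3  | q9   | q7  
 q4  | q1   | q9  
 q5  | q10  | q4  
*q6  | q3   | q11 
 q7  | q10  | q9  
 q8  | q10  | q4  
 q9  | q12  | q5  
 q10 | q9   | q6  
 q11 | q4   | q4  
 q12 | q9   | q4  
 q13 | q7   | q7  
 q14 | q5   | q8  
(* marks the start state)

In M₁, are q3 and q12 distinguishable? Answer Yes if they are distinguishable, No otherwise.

No

First remove the unreachable states {q0,q2,q8,q13,q14}; 10 states remain.
Initial partition by acceptance: {q1,q3,q9,q10,q12} | {q4,q5,q6,q7,q11}.
On input L, block {q4,q5,q6,q7,q11} splits into {q4,q5,q6,q7} and {q11}.
Split {q4,q5,q6,q7} by δ(·,R) → {q4,q7} and {q5} and {q6}.
On input R, block {q1,q3,q9,q10,q12} splits into {q1,q10} and {q3,q12} and {q9}.
The partition is now stable with 7 blocks: {q1,q10} | {q4,q7} | {q11} | {q5} | {q6} | {q3,q12} | {q9}.
q3 and q12 lie in the same block of the stable partition, so they are equivalent — no string distinguishes them.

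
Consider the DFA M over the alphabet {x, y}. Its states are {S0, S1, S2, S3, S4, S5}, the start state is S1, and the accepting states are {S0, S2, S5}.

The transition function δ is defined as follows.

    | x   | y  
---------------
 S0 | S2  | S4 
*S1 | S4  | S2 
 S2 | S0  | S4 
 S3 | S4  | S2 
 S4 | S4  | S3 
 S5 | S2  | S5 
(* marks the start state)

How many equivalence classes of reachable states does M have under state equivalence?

First remove the unreachable states {S5}; 5 states remain.
Initial partition by acceptance: {S0,S2} | {S1,S3,S4}.
Refine {S1,S3,S4} on symbol y: members go to different blocks, giving {S1,S3} and {S4}.
The partition is now stable with 3 blocks: {S0,S2} | {S1,S3} | {S4}.

3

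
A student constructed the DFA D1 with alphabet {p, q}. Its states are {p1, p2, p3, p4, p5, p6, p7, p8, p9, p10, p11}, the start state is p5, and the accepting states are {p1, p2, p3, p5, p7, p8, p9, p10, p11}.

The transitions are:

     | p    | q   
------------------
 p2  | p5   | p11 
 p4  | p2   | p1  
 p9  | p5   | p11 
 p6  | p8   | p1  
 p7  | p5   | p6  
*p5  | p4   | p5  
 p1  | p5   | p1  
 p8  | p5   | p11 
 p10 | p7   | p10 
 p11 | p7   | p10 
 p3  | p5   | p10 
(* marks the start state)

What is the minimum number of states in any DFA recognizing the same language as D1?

6

First remove the unreachable states {p3,p9}; 9 states remain.
Start with accepting vs non-accepting: {p1,p2,p5,p7,p8,p10,p11} | {p4,p6}.
On input p, block {p1,p2,p5,p7,p8,p10,p11} splits into {p1,p2,p7,p8,p10,p11} and {p5}.
On input p, block {p1,p2,p7,p8,p10,p11} splits into {p1,p2,p7,p8} and {p10,p11}.
Split {p1,p2,p7,p8} by δ(·,q) → {p2,p8} and {p1} and {p7}.
The partition is now stable with 6 blocks: {p2,p8} | {p4,p6} | {p5} | {p10,p11} | {p1} | {p7}.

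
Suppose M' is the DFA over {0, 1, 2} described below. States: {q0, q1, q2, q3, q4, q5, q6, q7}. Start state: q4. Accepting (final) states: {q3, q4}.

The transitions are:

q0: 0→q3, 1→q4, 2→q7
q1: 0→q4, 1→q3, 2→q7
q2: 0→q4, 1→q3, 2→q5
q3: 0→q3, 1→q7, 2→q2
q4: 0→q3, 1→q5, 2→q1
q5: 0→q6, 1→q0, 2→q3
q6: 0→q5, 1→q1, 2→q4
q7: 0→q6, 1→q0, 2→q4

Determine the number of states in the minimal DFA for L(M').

Initial partition by acceptance: {q3,q4} | {q0,q1,q2,q5,q6,q7}.
Split {q0,q1,q2,q5,q6,q7} by δ(·,0) → {q0,q1,q2} and {q5,q6,q7}.
Stable partition: {q3,q4} | {q0,q1,q2} | {q5,q6,q7} — 3 equivalence classes.

3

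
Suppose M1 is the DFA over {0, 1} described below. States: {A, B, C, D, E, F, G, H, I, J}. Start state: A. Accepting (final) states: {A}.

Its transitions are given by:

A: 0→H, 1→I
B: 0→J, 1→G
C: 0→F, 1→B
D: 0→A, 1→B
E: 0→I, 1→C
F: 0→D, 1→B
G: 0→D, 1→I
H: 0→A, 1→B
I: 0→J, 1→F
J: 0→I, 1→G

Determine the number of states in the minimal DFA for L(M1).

States {C,E} cannot be reached from the start state, so discard them.
Start with accepting vs non-accepting: {A} | {B,D,F,G,H,I,J}.
On input 0, block {B,D,F,G,H,I,J} splits into {B,F,G,I,J} and {D,H}.
Split {B,F,G,I,J} by δ(·,0) → {B,I,J} and {F,G}.
No further refinement is possible. Final partition (4 blocks): {A} | {B,I,J} | {D,H} | {F,G}.

4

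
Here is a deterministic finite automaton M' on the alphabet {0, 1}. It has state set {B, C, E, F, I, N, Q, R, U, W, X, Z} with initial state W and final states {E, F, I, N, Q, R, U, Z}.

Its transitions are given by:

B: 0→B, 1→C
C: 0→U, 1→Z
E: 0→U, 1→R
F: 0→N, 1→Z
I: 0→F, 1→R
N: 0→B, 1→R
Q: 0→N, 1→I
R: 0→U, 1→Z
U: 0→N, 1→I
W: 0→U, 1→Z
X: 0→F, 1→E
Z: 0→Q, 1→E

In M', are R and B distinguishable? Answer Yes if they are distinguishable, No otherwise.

Reachable states from the start: {B,C,E,F,I,N,Q,R,U,W,Z}. Unreachable: {X} — drop them.
P0 = {E,F,I,N,Q,R,U,Z} | {B,C,W}.
Split {E,F,I,N,Q,R,U,Z} by δ(·,0) → {E,F,I,Q,R,U,Z} and {N}.
Refine {E,F,I,Q,R,U,Z} on symbol 0: members go to different blocks, giving {E,I,R,Z} and {F,Q,U}.
Split {B,C,W} by δ(·,0) → {C,W} and {B}.
The partition is now stable with 5 blocks: {E,I,R,Z} | {C,W} | {N} | {F,Q,U} | {B}.
R and B end up in different blocks, so they are distinguishable. For instance, the string 'ε' is accepted from only R.

Yes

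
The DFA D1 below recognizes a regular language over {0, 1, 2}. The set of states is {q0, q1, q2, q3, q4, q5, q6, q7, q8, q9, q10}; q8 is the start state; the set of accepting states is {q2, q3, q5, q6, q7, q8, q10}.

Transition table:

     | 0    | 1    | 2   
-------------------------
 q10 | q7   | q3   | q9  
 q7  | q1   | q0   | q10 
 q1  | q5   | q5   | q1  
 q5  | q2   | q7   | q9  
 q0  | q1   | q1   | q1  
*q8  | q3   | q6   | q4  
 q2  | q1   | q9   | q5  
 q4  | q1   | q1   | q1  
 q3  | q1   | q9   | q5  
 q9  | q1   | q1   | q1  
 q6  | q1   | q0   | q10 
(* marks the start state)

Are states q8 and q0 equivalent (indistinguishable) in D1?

Every state is reachable, so we keep all 11.
Initial partition by acceptance: {q2,q3,q5,q6,q7,q8,q10} | {q0,q1,q4,q9}.
Refine {q2,q3,q5,q6,q7,q8,q10} on symbol 0: members go to different blocks, giving {q2,q3,q6,q7} and {q5,q8,q10}.
Split {q0,q1,q4,q9} by δ(·,0) → {q0,q4,q9} and {q1}.
Stable partition: {q2,q3,q6,q7} | {q0,q4,q9} | {q5,q8,q10} | {q1} — 4 equivalence classes.
q8 and q0 end up in different blocks, so they are distinguishable. For instance, the string 'ε' is accepted from only q8.

No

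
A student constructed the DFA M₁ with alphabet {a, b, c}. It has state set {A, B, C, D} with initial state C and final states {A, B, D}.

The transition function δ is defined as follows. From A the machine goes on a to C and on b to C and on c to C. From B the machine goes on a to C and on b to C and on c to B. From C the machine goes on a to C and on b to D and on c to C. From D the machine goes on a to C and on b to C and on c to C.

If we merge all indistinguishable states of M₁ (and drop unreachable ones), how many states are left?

2

States {A,B} cannot be reached from the start state, so discard them.
Start with accepting vs non-accepting: {D} | {C}.
No further refinement is possible. Final partition (2 blocks): {D} | {C}.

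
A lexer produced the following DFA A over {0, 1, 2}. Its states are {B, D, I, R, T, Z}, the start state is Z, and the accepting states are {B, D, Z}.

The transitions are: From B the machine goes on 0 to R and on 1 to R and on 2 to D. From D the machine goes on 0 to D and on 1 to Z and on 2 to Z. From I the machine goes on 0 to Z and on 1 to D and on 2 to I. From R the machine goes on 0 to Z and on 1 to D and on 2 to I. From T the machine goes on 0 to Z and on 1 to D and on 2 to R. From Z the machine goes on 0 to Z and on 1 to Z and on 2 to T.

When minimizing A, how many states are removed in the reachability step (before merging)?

Starting at Z and following transitions, the reachable set is {D, I, R, T, Z}. That leaves B unreachable — 1 in total.

1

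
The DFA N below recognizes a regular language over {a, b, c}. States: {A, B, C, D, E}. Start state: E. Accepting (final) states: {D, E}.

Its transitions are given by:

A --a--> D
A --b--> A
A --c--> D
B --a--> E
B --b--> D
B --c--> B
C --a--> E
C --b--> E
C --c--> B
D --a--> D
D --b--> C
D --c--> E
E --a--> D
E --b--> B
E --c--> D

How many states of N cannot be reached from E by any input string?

1

No path from E leads to A; the other 4 states are all reachable.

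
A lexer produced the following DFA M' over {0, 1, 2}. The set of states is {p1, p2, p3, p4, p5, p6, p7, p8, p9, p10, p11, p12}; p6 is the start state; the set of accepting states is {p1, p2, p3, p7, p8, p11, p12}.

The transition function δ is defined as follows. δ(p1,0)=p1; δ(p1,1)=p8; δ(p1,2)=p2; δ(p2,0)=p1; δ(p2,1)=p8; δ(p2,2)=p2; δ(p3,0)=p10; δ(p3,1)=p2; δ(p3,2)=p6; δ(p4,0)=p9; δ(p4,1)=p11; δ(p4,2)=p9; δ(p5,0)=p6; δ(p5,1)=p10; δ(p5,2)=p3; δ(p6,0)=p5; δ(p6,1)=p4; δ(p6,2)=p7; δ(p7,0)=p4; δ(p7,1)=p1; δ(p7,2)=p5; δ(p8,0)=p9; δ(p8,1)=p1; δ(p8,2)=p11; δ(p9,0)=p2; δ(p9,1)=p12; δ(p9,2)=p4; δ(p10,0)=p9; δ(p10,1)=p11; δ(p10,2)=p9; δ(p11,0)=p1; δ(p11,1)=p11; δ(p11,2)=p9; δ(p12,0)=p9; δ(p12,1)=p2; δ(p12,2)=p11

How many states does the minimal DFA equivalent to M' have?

P0 = {p1,p2,p3,p7,p8,p11,p12} | {p4,p5,p6,p9,p10}.
Split {p1,p2,p3,p7,p8,p11,p12} by δ(·,0) → {p3,p7,p8,p12} and {p1,p2,p11}.
Split {p3,p7,p8,p12} by δ(·,2) → {p3,p7} and {p8,p12}.
On input 0, block {p4,p5,p6,p9,p10} splits into {p4,p5,p6,p10} and {p9}.
On input 0, block {p4,p5,p6,p10} splits into {p4,p10} and {p5,p6}.
Refine {p1,p2,p11} on symbol 1: members go to different blocks, giving {p1,p2} and {p11}.
The partition is now stable with 7 blocks: {p3,p7} | {p4,p10} | {p1,p2} | {p8,p12} | {p9} | {p5,p6} | {p11}.

7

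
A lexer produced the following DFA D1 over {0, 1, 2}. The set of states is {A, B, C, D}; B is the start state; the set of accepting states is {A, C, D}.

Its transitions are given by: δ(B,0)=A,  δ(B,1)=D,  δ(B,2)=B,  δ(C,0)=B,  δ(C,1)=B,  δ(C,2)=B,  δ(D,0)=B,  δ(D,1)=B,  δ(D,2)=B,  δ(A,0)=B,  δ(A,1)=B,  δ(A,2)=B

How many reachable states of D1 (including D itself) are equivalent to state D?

2

States {C} cannot be reached from the start state, so discard them.
Initial partition by acceptance: {A,D} | {B}.
Stable partition: {A,D} | {B} — 2 equivalence classes.
State D belongs to the block {A,D}, which has 2 states.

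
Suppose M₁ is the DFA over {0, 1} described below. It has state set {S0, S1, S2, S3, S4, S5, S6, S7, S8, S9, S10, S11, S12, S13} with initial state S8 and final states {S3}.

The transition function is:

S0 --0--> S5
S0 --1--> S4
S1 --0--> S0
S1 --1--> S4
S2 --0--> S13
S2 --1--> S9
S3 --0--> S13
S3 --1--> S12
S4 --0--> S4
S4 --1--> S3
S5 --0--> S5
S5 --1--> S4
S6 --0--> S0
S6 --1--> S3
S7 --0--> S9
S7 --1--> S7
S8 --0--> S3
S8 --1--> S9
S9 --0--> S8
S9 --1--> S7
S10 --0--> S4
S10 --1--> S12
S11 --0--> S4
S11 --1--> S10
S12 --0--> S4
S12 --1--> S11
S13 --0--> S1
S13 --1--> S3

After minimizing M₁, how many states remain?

8

Reachable states from the start: {S0,S1,S3,S4,S5,S7,S8,S9,S10,S11,S12,S13}. Unreachable: {S2,S6} — drop them.
Start with accepting vs non-accepting: {S3} | {S0,S1,S4,S5,S7,S8,S9,S10,S11,S12,S13}.
Split {S0,S1,S4,S5,S7,S8,S9,S10,S11,S12,S13} by δ(·,0) → {S0,S1,S4,S5,S7,S9,S10,S11,S12,S13} and {S8}.
Refine {S0,S1,S4,S5,S7,S9,S10,S11,S12,S13} on symbol 0: members go to different blocks, giving {S0,S1,S4,S5,S7,S10,S11,S12,S13} and {S9}.
On input 0, block {S0,S1,S4,S5,S7,S10,S11,S12,S13} splits into {S0,S1,S4,S5,S10,S11,S12,S13} and {S7}.
On input 1, block {S0,S1,S4,S5,S10,S11,S12,S13} splits into {S0,S1,S5,S10,S11,S12} and {S4,S13}.
Split {S0,S1,S5,S10,S11,S12} by δ(·,0) → {S0,S1,S5} and {S10,S11,S12}.
On input 0, block {S4,S13} splits into {S4} and {S13}.
The partition is now stable with 8 blocks: {S3} | {S0,S1,S5} | {S8} | {S9} | {S7} | {S4} | {S10,S11,S12} | {S13}.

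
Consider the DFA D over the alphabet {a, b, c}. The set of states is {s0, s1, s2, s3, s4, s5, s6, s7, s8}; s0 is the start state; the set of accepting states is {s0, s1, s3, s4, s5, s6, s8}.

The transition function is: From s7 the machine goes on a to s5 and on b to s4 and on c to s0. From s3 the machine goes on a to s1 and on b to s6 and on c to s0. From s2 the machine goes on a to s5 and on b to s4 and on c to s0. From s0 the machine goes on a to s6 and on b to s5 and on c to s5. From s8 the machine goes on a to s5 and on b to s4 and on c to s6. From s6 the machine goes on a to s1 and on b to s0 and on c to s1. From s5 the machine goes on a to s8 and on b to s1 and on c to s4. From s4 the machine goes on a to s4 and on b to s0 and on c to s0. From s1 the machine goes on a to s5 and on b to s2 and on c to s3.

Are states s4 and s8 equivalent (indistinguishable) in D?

No

First remove the unreachable states {s7}; 8 states remain.
Start with accepting vs non-accepting: {s0,s1,s3,s4,s5,s6,s8} | {s2}.
Split {s0,s1,s3,s4,s5,s6,s8} by δ(·,b) → {s0,s3,s4,s5,s6,s8} and {s1}.
Refine {s0,s3,s4,s5,s6,s8} on symbol a: members go to different blocks, giving {s0,s4,s5,s8} and {s3,s6}.
On input a, block {s0,s4,s5,s8} splits into {s4,s5,s8} and {s0}.
Split {s4,s5,s8} by δ(·,b) → {s4} and {s5} and {s8}.
On input b, block {s3,s6} splits into {s3} and {s6}.
The partition is now stable with 8 blocks: {s4} | {s2} | {s1} | {s3} | {s0} | {s5} | {s8} | {s6}.
s4 and s8 end up in different blocks, so they are distinguishable. For instance, the string 'abb' is accepted from only s4.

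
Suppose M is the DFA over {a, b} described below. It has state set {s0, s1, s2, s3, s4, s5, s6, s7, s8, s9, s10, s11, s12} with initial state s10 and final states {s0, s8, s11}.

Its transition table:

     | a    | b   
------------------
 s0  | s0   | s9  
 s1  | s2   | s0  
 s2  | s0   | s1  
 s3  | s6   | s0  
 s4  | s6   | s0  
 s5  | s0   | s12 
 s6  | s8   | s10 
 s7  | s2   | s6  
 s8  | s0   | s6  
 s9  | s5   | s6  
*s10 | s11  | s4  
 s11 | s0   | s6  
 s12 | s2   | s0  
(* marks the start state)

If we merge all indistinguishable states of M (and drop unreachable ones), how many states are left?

Reachable states from the start: {s0,s1,s2,s4,s5,s6,s8,s9,s10,s11,s12}. Unreachable: {s3,s7} — drop them.
Initial partition by acceptance: {s0,s8,s11} | {s1,s2,s4,s5,s6,s9,s10,s12}.
On input a, block {s1,s2,s4,s5,s6,s9,s10,s12} splits into {s1,s4,s9,s12} and {s2,s5,s6,s10}.
Split {s0,s8,s11} by δ(·,b) → {s8,s11} and {s0}.
Split {s1,s4,s9,s12} by δ(·,b) → {s1,s4,s12} and {s9}.
Split {s2,s5,s6,s10} by δ(·,a) → {s2,s5} and {s6,s10}.
On input a, block {s1,s4,s12} splits into {s1,s12} and {s4}.
Refine {s6,s10} on symbol b: members go to different blocks, giving {s6} and {s10}.
No further refinement is possible. Final partition (8 blocks): {s8,s11} | {s1,s12} | {s2,s5} | {s0} | {s9} | {s6} | {s4} | {s10}.

8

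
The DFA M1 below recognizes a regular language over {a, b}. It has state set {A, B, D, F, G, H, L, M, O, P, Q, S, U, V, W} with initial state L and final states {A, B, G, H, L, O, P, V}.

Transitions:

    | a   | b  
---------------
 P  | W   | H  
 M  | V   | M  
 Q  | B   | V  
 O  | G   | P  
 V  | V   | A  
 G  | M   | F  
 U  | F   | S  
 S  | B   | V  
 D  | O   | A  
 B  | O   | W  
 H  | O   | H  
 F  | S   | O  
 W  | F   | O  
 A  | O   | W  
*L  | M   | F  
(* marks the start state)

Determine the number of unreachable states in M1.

BFS from L reaches {A, B, F, G, H, L, M, O, P, S, V, W}; the 3 state(s) D, Q, U are never visited.

3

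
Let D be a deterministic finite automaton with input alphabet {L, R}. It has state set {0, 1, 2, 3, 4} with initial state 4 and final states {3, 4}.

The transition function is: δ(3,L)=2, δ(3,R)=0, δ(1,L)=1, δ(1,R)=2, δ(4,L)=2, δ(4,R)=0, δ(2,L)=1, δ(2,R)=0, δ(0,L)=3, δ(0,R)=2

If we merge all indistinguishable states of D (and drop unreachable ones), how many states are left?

4

All states are reachable from the start state.
Start with accepting vs non-accepting: {3,4} | {0,1,2}.
On input L, block {0,1,2} splits into {1,2} and {0}.
Refine {1,2} on symbol R: members go to different blocks, giving {1} and {2}.
No further refinement is possible. Final partition (4 blocks): {3,4} | {1} | {0} | {2}.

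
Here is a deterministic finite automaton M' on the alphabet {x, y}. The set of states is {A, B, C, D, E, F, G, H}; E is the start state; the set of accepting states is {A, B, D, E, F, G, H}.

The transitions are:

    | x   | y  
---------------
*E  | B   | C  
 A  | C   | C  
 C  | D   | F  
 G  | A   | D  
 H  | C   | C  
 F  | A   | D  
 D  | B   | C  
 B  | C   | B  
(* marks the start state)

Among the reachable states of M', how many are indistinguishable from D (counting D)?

First remove the unreachable states {G,H}; 6 states remain.
P0 = {A,B,D,E,F} | {C}.
Split {A,B,D,E,F} by δ(·,x) → {D,E,F} and {A,B}.
Split {D,E,F} by δ(·,y) → {D,E} and {F}.
Split {A,B} by δ(·,y) → {A} and {B}.
Stable partition: {D,E} | {C} | {A} | {F} | {B} — 5 equivalence classes.
The equivalence class containing D is {D,E}, of size 2.

2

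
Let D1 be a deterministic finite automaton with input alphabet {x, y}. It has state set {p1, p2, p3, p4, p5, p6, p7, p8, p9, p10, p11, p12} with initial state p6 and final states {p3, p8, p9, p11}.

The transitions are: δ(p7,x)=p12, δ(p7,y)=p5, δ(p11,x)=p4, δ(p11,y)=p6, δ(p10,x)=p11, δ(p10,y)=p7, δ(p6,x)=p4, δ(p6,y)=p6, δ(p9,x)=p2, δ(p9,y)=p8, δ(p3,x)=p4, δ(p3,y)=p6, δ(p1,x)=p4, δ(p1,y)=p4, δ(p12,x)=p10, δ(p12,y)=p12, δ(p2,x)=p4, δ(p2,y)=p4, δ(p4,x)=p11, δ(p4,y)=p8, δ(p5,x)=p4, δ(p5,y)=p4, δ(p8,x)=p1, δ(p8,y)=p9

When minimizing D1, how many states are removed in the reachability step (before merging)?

No path from p6 leads to p3, p5, p7, p10, p12; the other 7 states are all reachable.

5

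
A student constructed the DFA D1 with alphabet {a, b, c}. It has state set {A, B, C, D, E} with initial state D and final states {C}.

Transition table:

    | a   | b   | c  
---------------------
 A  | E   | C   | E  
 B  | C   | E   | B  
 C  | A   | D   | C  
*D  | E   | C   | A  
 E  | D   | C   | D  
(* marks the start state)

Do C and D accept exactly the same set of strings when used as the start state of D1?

Reachable states from the start: {A,C,D,E}. Unreachable: {B} — drop them.
Initial partition by acceptance: {C} | {A,D,E}.
No further refinement is possible. Final partition (2 blocks): {C} | {A,D,E}.
C and D end up in different blocks, so they are distinguishable. For instance, the string 'ε' is accepted from only C.

No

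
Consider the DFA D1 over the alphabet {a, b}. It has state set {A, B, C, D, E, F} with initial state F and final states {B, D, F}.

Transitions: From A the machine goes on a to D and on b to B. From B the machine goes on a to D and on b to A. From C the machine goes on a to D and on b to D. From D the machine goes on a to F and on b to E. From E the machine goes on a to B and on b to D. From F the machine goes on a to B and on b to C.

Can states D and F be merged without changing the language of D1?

Yes

Initial partition by acceptance: {B,D,F} | {A,C,E}.
The partition is now stable with 2 blocks: {B,D,F} | {A,C,E}.
D and F lie in the same block of the stable partition, so they are equivalent — no string distinguishes them.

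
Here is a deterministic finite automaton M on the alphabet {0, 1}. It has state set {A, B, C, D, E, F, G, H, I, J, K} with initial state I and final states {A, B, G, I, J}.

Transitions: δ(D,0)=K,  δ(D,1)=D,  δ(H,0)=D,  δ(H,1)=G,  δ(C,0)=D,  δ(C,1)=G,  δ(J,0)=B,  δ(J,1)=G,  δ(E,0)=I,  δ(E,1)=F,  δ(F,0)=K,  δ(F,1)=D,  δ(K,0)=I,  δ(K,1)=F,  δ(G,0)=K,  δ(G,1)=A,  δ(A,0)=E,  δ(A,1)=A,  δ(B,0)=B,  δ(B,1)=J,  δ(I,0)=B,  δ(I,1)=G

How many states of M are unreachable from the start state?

2

No path from I leads to C, H; the other 9 states are all reachable.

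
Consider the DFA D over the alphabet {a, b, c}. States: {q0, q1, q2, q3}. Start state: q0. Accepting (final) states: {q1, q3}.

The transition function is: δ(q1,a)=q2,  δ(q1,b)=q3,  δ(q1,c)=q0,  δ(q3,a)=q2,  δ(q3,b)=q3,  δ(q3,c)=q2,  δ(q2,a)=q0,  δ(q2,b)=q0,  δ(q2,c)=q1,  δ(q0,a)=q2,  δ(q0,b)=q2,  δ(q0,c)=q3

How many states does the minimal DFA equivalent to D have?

Every state is reachable, so we keep all 4.
Start with accepting vs non-accepting: {q1,q3} | {q0,q2}.
Stable partition: {q1,q3} | {q0,q2} — 2 equivalence classes.

2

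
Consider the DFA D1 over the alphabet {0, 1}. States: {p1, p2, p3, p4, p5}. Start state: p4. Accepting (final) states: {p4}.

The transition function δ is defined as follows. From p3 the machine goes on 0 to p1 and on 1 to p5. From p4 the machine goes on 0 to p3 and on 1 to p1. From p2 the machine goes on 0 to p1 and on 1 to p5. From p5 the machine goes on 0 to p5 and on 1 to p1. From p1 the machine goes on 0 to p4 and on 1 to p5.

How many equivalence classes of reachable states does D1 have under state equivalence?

4

First remove the unreachable states {p2}; 4 states remain.
Initial partition by acceptance: {p4} | {p1,p3,p5}.
Split {p1,p3,p5} by δ(·,0) → {p3,p5} and {p1}.
Refine {p3,p5} on symbol 0: members go to different blocks, giving {p3} and {p5}.
Stable partition: {p4} | {p3} | {p1} | {p5} — 4 equivalence classes.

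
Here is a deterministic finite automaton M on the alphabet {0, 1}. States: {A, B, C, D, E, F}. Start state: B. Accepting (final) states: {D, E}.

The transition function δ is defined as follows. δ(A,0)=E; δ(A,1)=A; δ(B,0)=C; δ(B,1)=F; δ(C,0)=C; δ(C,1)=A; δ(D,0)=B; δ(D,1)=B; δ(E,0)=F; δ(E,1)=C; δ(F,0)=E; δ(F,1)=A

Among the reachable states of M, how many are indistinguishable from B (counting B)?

2

Reachable states from the start: {A,B,C,E,F}. Unreachable: {D} — drop them.
P0 = {E} | {A,B,C,F}.
On input 0, block {A,B,C,F} splits into {A,F} and {B,C}.
Stable partition: {E} | {A,F} | {B,C} — 3 equivalence classes.
State B belongs to the block {B,C}, which has 2 states.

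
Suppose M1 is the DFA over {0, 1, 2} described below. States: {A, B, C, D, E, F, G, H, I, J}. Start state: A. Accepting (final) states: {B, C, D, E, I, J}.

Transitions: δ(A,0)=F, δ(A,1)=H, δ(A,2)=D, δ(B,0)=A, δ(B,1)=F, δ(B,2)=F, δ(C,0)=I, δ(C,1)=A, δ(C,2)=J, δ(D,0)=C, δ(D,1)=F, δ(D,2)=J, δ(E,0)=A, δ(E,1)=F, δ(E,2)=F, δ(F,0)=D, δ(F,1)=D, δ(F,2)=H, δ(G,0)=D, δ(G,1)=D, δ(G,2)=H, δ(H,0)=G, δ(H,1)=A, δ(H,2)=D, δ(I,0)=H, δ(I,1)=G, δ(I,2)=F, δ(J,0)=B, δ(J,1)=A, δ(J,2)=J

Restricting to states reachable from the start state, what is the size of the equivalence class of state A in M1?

States {E} cannot be reached from the start state, so discard them.
Start with accepting vs non-accepting: {B,C,D,I,J} | {A,F,G,H}.
Refine {B,C,D,I,J} on symbol 0: members go to different blocks, giving {C,D,J} and {B,I}.
Refine {C,D,J} on symbol 0: members go to different blocks, giving {C,J} and {D}.
Refine {A,F,G,H} on symbol 0: members go to different blocks, giving {A,H} and {F,G}.
Stable partition: {C,J} | {A,H} | {B,I} | {D} | {F,G} — 5 equivalence classes.
The equivalence class containing A is {A,H}, of size 2.

2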